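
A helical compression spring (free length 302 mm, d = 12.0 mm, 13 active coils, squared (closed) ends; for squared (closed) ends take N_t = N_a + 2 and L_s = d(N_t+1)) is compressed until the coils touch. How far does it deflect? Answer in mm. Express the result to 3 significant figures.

N_t = 15; L_s = 12.0·16 = 192 mm
δ_solid = L₀ − L_s = 302 − 192 = 110 mm

110 mm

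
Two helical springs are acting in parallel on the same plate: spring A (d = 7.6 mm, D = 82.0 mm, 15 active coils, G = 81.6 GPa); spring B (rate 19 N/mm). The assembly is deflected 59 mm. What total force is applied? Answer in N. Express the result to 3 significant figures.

1360 N

k_A = Gd⁴/(8D³N_a) = (81.6×10³)(7.6⁴)/(8·82.0³·15) = 4.1145 N/mm
Parallel: k_eq = 4.1145 + 19 = 23.115 N/mm
F = k_eq·δ = 23.115·59 = 1363.8 N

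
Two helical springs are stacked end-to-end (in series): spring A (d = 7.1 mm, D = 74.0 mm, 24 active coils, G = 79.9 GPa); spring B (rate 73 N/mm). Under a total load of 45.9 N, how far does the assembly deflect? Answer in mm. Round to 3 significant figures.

k_A = Gd⁴/(8D³N_a) = (79.9×10³)(7.1⁴)/(8·74.0³·24) = 2.6097 N/mm
Series: 1/k_eq = 1/2.6097 + 1/73 = 0.39689; k_eq = 2.5196 N/mm
δ = F/k_eq = 45.9/2.5196 = 18.217 mm

18.2 mm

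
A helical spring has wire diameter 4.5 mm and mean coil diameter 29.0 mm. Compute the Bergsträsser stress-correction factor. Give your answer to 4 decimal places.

1.2195

C = D/d = 29.0/4.5 = 6.4444
K_B = (4C+2)/(4C−3) = 27.778/22.778 = 1.2195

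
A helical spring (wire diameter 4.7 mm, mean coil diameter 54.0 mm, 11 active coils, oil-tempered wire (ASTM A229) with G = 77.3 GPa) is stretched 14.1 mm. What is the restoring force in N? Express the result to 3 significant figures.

k = Gd⁴/(8D³N_a) = (77.3×10³)(4.7⁴)/(8·54.0³·11) = 2.7221 N/mm
F = k·δ = 2.7221 × 14.1 = 38.382 N

38.4 N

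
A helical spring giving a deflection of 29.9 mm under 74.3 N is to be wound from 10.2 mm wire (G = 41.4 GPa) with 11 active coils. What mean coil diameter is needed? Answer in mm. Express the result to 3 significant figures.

Required rate k = F/δ = 74.3/29.9 = 2.4849 N/mm
D = (Gd⁴/(8N_a·k))^(1/3) = (41.4×10³·10.2⁴/(8·11·2.4849))^(1/3)
  = (2.04928e+06)^(1/3) = 127.0185 mm

127 mm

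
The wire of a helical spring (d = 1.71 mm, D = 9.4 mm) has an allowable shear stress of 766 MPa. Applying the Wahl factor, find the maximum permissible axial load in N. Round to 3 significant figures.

C = D/d = 9.4/1.71 = 5.4971
K_W = (4C−1)/(4C−4) + 0.615/C = 20.988/17.988 + 0.1119 = 1.2787
τ_max = K·8FD/(πd³) → F_max = τ_allow·πd³/(8DK)
F_max = 766·π·1.71³/(8·9.4·1.2787) = 12033/96.155 = 125.14 N

125 N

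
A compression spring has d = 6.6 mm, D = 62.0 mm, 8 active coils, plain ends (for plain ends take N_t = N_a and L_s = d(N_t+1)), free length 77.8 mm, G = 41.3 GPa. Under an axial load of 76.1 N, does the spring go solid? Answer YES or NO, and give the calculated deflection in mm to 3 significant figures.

NO, δ = 14.8 mm

k = Gd⁴/(8D³N_a) = (41.3×10³)(6.6⁴)/(8·62.0³·8) = 5.1377 N/mm
N_t = 8; L_s = 6.6·9 = 59.4 mm; δ_solid = L₀ − L_s = 77.8 − 59.4 = 18.4 mm
δ = F/k = 76.1/5.1377 = 14.812 mm
δ < δ_solid → spring does not go solid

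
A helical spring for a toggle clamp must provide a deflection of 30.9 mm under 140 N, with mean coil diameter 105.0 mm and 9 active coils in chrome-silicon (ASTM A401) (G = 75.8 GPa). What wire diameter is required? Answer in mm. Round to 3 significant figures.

8.40 mm

Required rate k = F/δ = 140/30.9 = 4.5307 N/mm
d = (8D³N_a·k / G)^(1/4) = (8·105.0³·9·4.5307 / (75.8×10³))^0.25
  = (4982)^0.25 = 8.4014 mm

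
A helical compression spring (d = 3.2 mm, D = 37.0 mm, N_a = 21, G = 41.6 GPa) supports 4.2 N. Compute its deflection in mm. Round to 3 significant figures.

k = Gd⁴/(8D³N_a) = (41.6×10³)(3.2⁴)/(8·37.0³·21) = 0.5126 N/mm
δ = F/k = 4.2 / 0.5126 = 8.1935 mm

8.19 mm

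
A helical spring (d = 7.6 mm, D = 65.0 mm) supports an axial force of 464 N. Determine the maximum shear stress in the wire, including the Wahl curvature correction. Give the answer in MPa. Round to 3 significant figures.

Spring index C = D/d = 65.0/7.6 = 8.5526
K_W = (4C−1)/(4C−4) + 0.615/C = 33.211/30.211 + 0.0719 = 1.1712
τ₀ = 8FD/(πd³) = 8·464·65.0/(π·7.6³) = 241280/1379.1 = 174.96 MPa
τ_max = K·τ₀ = 1.1712 × 174.96 = 204.91 MPa

205 MPa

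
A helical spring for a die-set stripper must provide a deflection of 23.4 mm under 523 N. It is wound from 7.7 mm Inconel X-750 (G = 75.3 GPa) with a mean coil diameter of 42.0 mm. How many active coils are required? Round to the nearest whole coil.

Required rate k = F/δ = 523/23.4 = 22.35 N/mm
N_a = Gd⁴/(8D³k) = (75.3×10³ × 7.7⁴)/(8 × 42.0³ × 22.35)
    = 2.64702e+08 / 1.32472e+07 = 19.98 → 20 coils

20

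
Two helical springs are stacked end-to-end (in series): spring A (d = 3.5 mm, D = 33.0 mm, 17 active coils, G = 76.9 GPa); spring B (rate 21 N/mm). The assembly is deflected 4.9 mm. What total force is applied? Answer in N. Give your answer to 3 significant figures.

10.4 N

k_A = Gd⁴/(8D³N_a) = (76.9×10³)(3.5⁴)/(8·33.0³·17) = 2.3611 N/mm
Series: 1/k_eq = 1/2.3611 + 1/21 = 0.47115; k_eq = 2.1225 N/mm
F = k_eq·δ = 2.1225·4.9 = 10.4 N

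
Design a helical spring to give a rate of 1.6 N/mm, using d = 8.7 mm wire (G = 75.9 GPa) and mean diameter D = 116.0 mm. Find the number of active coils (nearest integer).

22

N_a = Gd⁴/(8D³k) = (75.9×10³ × 8.7⁴)/(8 × 116.0³ × 1.6)
    = 4.34829e+08 / 1.99795e+07 = 21.76 → 22 coils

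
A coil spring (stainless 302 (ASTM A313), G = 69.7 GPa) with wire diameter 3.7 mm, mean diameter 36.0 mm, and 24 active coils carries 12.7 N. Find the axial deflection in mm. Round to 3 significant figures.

k = Gd⁴/(8D³N_a) = (69.7×10³)(3.7⁴)/(8·36.0³·24) = 1.4582 N/mm
δ = F/k = 12.7 / 1.4582 = 8.7091 mm

8.71 mm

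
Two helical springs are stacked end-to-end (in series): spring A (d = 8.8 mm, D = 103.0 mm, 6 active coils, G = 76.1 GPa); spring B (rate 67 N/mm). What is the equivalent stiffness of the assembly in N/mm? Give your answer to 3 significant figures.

7.70 N/mm

k_A = Gd⁴/(8D³N_a) = (76.1×10³)(8.8⁴)/(8·103.0³·6) = 8.7009 N/mm
Series: 1/k_eq = 1/8.7009 + 1/67 = 0.12986; k_eq = 7.7008 N/mm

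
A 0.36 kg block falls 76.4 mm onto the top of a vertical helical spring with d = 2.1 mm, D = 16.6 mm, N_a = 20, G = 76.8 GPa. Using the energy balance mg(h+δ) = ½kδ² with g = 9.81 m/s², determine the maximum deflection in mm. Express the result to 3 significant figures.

k = Gd⁴/(8D³N_a) = (76.8×10³)(2.1⁴)/(8·16.6³·20) = 2.0408 N/mm
W = mg = 0.36 × 9.81 = 3.5316 N
½kδ² − Wδ − Wh = 0 → δ = (W + √(W² + 2kWh))/k
δ = (3.5316 + √(12.472 + 1101.26))/2.0408 = (3.5316 + 33.373)/2.0408 = 18.083 mm

18.1 mm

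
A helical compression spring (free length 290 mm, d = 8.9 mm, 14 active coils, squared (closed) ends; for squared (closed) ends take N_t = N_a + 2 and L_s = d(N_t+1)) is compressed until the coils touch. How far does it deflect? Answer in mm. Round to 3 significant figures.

139 mm

N_t = 16; L_s = 8.9·17 = 151.3 mm
δ_solid = L₀ − L_s = 290 − 151.3 = 138.7 mm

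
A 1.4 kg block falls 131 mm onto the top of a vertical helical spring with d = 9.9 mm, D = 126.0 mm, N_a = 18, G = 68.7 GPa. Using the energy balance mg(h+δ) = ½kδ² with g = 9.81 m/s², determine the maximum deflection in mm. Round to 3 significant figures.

46.1 mm

k = Gd⁴/(8D³N_a) = (68.7×10³)(9.9⁴)/(8·126.0³·18) = 2.291 N/mm
W = mg = 1.4 × 9.81 = 13.734 N
½kδ² − Wδ − Wh = 0 → δ = (W + √(W² + 2kWh))/k
δ = (13.734 + √(188.62 + 8243.69))/2.291 = (13.734 + 91.828)/2.291 = 46.077 mm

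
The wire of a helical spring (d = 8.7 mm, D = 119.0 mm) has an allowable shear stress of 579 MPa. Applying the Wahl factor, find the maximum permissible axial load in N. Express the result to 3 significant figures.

C = D/d = 119.0/8.7 = 13.6782
K_W = (4C−1)/(4C−4) + 0.615/C = 53.713/50.713 + 0.0450 = 1.1041
τ_max = K·8FD/(πd³) → F_max = τ_allow·πd³/(8DK)
F_max = 579·π·8.7³/(8·119.0·1.1041) = 1.1978e+06/1051.1 = 1139.5 N

1140 N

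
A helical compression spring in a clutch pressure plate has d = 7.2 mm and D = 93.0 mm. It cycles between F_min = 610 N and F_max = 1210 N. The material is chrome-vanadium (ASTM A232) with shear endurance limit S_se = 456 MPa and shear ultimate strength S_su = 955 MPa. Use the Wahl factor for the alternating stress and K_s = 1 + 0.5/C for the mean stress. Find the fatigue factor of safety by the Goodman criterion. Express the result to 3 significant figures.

0.916

C = D/d = 93.0/7.2 = 12.9167; K_W = (4C−1)/(4C−4)+0.615/C = 1.1105; K_s = 1+0.5/C = 1.0387
F_a = (F_max−F_min)/2 = 300 N; F_m = (F_max+F_min)/2 = 910 N
τ_a = K_W·8F_aD/(πd³) = 1.1105 × 190.35 = 211.39 MPa
τ_m = K_s·8F_mD/(πd³) = 1.0387 × 577.39 = 599.74 MPa
Goodman: 1/n_f = τ_a/S_se + τ_m/S_su = 211.39/456 + 599.74/955 = 0.46358 + 0.62800 = 1.0916
n_f = 1/1.0916 = 0.9161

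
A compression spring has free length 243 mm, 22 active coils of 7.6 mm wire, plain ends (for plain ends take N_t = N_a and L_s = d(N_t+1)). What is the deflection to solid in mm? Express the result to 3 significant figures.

68.2 mm

N_t = 22; L_s = 7.6·23 = 174.8 mm
δ_solid = L₀ − L_s = 243 − 174.8 = 68.2 mm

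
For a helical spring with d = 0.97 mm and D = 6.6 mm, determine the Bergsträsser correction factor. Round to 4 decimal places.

C = D/d = 6.6/0.97 = 6.8041
K_B = (4C+2)/(4C−3) = 29.216/24.216 = 1.2065

1.2065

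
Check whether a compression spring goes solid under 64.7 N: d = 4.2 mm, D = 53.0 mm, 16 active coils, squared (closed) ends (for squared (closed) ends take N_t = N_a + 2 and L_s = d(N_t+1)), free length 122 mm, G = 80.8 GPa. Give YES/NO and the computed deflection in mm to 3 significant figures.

YES, δ = 49.0 mm

k = Gd⁴/(8D³N_a) = (80.8×10³)(4.2⁴)/(8·53.0³·16) = 1.3194 N/mm
N_t = 18; L_s = 4.2·19 = 79.8 mm; δ_solid = L₀ − L_s = 122 − 79.8 = 42.2 mm
δ = F/k = 64.7/1.3194 = 49.038 mm
δ ≥ δ_solid → spring goes solid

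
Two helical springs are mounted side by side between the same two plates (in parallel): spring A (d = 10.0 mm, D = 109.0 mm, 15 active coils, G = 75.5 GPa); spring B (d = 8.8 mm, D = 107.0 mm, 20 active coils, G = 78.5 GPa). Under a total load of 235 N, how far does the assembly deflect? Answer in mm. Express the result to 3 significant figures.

k_A = Gd⁴/(8D³N_a) = (75.5×10³)(10.0⁴)/(8·109.0³·15) = 4.8583 N/mm
k_B = Gd⁴/(8D³N_a) = (78.5×10³)(8.8⁴)/(8·107.0³·20) = 2.4018 N/mm
Parallel: k_eq = 4.8583 + 2.4018 = 7.2601 N/mm
δ = F/k_eq = 235/7.2601 = 32.369 mm

32.4 mm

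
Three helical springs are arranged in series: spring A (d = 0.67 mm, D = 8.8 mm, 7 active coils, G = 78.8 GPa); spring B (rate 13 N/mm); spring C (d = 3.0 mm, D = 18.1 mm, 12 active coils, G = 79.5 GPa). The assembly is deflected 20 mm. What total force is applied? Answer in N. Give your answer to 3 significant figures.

k_A = Gd⁴/(8D³N_a) = (78.8×10³)(0.67⁴)/(8·8.8³·7) = 0.41609 N/mm
k_C = Gd⁴/(8D³N_a) = (79.5×10³)(3.0⁴)/(8·18.1³·12) = 11.312 N/mm
Series: 1/k_eq = 1/0.41609 + 1/13 + 1/11.312 = 2.5686; k_eq = 0.38931 N/mm
F = k_eq·δ = 0.38931·20 = 7.7862 N

7.79 N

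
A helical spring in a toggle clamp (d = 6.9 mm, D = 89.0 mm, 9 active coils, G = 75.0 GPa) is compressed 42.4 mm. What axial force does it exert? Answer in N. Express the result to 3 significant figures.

142 N

k = Gd⁴/(8D³N_a) = (75.0×10³)(6.9⁴)/(8·89.0³·9) = 3.3493 N/mm
F = k·δ = 3.3493 × 42.4 = 142.01 N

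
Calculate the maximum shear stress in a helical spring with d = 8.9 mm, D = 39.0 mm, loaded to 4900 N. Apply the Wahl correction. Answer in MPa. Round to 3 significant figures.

Spring index C = D/d = 39.0/8.9 = 4.3820
K_W = (4C−1)/(4C−4) + 0.615/C = 16.528/13.528 + 0.1403 = 1.3621
τ₀ = 8FD/(πd³) = 8·4900·39.0/(π·8.9³) = 1.5288e+06/2214.7 = 690.29 MPa
τ_max = K·τ₀ = 1.3621 × 690.29 = 940.25 MPa

940 MPa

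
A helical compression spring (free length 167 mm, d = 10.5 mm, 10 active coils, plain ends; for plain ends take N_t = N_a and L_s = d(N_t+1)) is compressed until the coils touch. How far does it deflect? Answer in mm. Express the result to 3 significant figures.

51.5 mm

N_t = 10; L_s = 10.5·11 = 115.5 mm
δ_solid = L₀ − L_s = 167 − 115.5 = 51.5 mm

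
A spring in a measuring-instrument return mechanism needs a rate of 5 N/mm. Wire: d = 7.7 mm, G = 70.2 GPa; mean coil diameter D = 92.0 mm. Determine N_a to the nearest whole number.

8

N_a = Gd⁴/(8D³k) = (70.2×10³ × 7.7⁴)/(8 × 92.0³ × 5)
    = 2.46774e+08 / 3.11475e+07 = 7.923 → 8 coils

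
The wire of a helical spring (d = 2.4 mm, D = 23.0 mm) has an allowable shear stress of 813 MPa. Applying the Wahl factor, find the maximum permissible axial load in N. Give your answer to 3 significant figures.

167 N

C = D/d = 23.0/2.4 = 9.5833
K_W = (4C−1)/(4C−4) + 0.615/C = 37.333/34.333 + 0.0642 = 1.1516
τ_max = K·8FD/(πd³) → F_max = τ_allow·πd³/(8DK)
F_max = 813·π·2.4³/(8·23.0·1.1516) = 35308/211.89 = 166.64 N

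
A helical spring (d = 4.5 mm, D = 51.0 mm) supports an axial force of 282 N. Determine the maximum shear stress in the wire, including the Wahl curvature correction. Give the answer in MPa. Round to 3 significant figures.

Spring index C = D/d = 51.0/4.5 = 11.3333
K_W = (4C−1)/(4C−4) + 0.615/C = 44.333/41.333 + 0.0543 = 1.1268
τ₀ = 8FD/(πd³) = 8·282·51.0/(π·4.5³) = 115056/286.28 = 401.9 MPa
τ_max = K·τ₀ = 1.1268 × 401.9 = 452.88 MPa

453 MPa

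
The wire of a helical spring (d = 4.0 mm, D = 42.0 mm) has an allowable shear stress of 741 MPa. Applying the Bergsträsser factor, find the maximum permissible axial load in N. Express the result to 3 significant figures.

393 N

C = D/d = 42.0/4.0 = 10.5000
K_B = (4C+2)/(4C−3) = 44.000/39.000 = 1.1282
τ_max = K·8FD/(πd³) → F_max = τ_allow·πd³/(8DK)
F_max = 741·π·4.0³/(8·42.0·1.1282) = 1.4899e+05/379.08 = 393.03 N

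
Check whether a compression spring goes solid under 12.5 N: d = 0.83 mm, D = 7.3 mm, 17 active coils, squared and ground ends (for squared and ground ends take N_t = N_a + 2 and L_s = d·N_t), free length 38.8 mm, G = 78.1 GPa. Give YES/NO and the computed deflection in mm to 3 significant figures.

NO, δ = 17.8 mm

k = Gd⁴/(8D³N_a) = (78.1×10³)(0.83⁴)/(8·7.3³·17) = 0.70058 N/mm
N_t = 19; L_s = 0.83·19 = 15.77 mm; δ_solid = L₀ − L_s = 38.8 − 15.77 = 23.03 mm
δ = F/k = 12.5/0.70058 = 17.842 mm
δ < δ_solid → spring does not go solid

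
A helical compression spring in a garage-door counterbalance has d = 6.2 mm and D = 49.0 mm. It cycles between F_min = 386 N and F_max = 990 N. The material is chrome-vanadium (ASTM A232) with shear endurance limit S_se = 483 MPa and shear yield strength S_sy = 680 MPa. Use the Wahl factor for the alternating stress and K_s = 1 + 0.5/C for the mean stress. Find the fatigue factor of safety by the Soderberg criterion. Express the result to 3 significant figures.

C = D/d = 49.0/6.2 = 7.9032; K_W = (4C−1)/(4C−4)+0.615/C = 1.1865; K_s = 1+0.5/C = 1.0633
F_a = (F_max−F_min)/2 = 302 N; F_m = (F_max+F_min)/2 = 688 N
τ_a = K_W·8F_aD/(πd³) = 1.1865 × 158.11 = 187.6 MPa
τ_m = K_s·8F_mD/(πd³) = 1.0633 × 360.2 = 382.99 MPa
Soderberg: 1/n_f = τ_a/S_se + τ_m/S_sy = 187.6/483 + 382.99/680 = 0.38840 + 0.56323 = 0.95162
n_f = 1/0.95162 = 1.051

1.05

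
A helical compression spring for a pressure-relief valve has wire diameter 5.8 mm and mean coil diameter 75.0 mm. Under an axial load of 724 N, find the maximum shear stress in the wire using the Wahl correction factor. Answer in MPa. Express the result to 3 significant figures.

Spring index C = D/d = 75.0/5.8 = 12.9310
K_W = (4C−1)/(4C−4) + 0.615/C = 50.724/47.724 + 0.0476 = 1.1104
τ₀ = 8FD/(πd³) = 8·724·75.0/(π·5.8³) = 434400/612.96 = 708.69 MPa
τ_max = K·τ₀ = 1.1104 × 708.69 = 786.94 MPa

787 MPa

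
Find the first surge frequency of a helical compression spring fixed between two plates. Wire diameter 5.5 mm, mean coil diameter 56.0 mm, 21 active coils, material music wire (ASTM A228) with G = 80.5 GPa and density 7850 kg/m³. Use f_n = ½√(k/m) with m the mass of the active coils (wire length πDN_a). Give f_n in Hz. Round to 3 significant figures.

k = Gd⁴/(8D³N_a) = (80.5×10³)(5.5⁴)/(8·56.0³·21) = 2.4967 N/mm = 2496.7 N/m
Wire length L = πDN_a = π·56.0·21 = 3694.5 mm
m = ρ·(πd²/4)·L = 7850 × 23.758×10⁻⁶ m² × 3.6945 m = 0.68904 kg
f_n = ½√(k/m) = 0.5·√(2496.7/0.68904) = 0.5·√(3623.5) = 30.098 Hz

30.1 Hz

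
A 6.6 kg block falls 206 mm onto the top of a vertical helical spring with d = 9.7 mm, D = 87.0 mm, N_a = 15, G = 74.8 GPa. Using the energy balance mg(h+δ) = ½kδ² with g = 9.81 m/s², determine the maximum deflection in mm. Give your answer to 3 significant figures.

64.7 mm

k = Gd⁴/(8D³N_a) = (74.8×10³)(9.7⁴)/(8·87.0³·15) = 8.3801 N/mm
W = mg = 6.6 × 9.81 = 64.746 N
½kδ² − Wδ − Wh = 0 → δ = (W + √(W² + 2kWh))/k
δ = (64.746 + √(4192 + 223542))/8.3801 = (64.746 + 477.22)/8.3801 = 64.672 mm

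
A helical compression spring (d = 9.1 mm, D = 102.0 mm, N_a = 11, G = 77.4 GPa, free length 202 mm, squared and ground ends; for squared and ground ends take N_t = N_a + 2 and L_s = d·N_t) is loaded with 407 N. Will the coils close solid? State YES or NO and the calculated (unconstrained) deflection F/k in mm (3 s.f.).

NO, δ = 71.6 mm

k = Gd⁴/(8D³N_a) = (77.4×10³)(9.1⁴)/(8·102.0³·11) = 5.6836 N/mm
N_t = 13; L_s = 9.1·13 = 118.3 mm; δ_solid = L₀ − L_s = 202 − 118.3 = 83.7 mm
δ = F/k = 407/5.6836 = 71.61 mm
δ < δ_solid → spring does not go solid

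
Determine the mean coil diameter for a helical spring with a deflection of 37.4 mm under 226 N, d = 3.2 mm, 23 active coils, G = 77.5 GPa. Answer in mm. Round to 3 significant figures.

Required rate k = F/δ = 226/37.4 = 6.0428 N/mm
D = (Gd⁴/(8N_a·k))^(1/3) = (77.5×10³·3.2⁴/(8·23·6.0428))^(1/3)
  = (7308.81)^(1/3) = 19.4066 mm

19.4 mm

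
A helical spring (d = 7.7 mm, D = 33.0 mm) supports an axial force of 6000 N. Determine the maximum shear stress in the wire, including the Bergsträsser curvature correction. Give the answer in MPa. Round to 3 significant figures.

Spring index C = D/d = 33.0/7.7 = 4.2857
K_B = (4C+2)/(4C−3) = 19.143/14.143 = 1.3535
τ₀ = 8FD/(πd³) = 8·6000·33.0/(π·7.7³) = 1.584e+06/1434.2 = 1104.4 MPa
τ_max = K·τ₀ = 1.3535 × 1104.4 = 1494.9 MPa

1490 MPa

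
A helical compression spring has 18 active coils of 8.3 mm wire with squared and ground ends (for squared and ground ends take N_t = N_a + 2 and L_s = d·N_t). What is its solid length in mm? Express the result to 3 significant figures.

166 mm

squared and ground ends: N_t = N_a + 2 = 18 + 2 = 20
L_s = d·N_t = 8.3 × 20 = 166 mm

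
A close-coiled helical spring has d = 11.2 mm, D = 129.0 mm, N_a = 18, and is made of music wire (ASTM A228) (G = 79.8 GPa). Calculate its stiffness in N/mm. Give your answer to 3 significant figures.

k = Gd⁴/(8D³N_a) = (79.8×10³ × 11.2⁴) / (8 × 129.0³ × 18)
  = 1.25567e+09 / 3.09123e+08 = 4.062 N/mm

4.06 N/mm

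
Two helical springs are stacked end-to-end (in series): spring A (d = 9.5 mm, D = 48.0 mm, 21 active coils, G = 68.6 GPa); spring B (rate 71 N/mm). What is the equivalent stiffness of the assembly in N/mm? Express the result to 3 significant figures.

k_A = Gd⁴/(8D³N_a) = (68.6×10³)(9.5⁴)/(8·48.0³·21) = 30.074 N/mm
Series: 1/k_eq = 1/30.074 + 1/71 = 0.047336; k_eq = 21.125 N/mm

21.1 N/mm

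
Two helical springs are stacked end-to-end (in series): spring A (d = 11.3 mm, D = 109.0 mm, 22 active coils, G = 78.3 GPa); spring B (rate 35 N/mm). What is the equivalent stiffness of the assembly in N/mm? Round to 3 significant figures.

k_A = Gd⁴/(8D³N_a) = (78.3×10³)(11.3⁴)/(8·109.0³·22) = 5.6012 N/mm
Series: 1/k_eq = 1/5.6012 + 1/35 = 0.2071; k_eq = 4.8285 N/mm

4.83 N/mm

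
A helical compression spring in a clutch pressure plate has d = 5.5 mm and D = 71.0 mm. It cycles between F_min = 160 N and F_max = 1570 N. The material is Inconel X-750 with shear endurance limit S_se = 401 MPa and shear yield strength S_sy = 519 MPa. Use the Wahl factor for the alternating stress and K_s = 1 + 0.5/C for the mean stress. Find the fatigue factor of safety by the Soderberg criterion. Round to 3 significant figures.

C = D/d = 71.0/5.5 = 12.9091; K_W = (4C−1)/(4C−4)+0.615/C = 1.1106; K_s = 1+0.5/C = 1.0387
F_a = (F_max−F_min)/2 = 705 N; F_m = (F_max+F_min)/2 = 865 N
τ_a = K_W·8F_aD/(πd³) = 1.1106 × 766.12 = 850.87 MPa
τ_m = K_s·8F_mD/(πd³) = 1.0387 × 940 = 976.41 MPa
Soderberg: 1/n_f = τ_a/S_se + τ_m/S_sy = 850.87/401 + 976.41/519 = 2.12188 + 1.88132 = 4.0032
n_f = 1/4.0032 = 0.2498

0.250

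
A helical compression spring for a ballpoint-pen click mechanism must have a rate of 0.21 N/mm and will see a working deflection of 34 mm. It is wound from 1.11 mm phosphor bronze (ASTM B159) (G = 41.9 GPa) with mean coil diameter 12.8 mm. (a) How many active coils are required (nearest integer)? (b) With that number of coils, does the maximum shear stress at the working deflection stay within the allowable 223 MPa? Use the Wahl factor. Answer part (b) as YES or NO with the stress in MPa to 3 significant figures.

(a) 18 coils; (b) YES, τ_max = 192 MPa

N_a = Gd⁴/(8D³k) = (41.9×10³)(1.11⁴)/(8·12.8³·0.21) = 18.05 → N_a = 18
Actual rate k = Gd⁴/(8D³·18) = 0.21063 N/mm
Working load F = kδ = 0.21063·34 = 7.1613 N
C = 12.8/1.11 = 11.5315; K_W = (4C−1)/(4C−4)+0.615/C = 1.1245
τ_max = K_W·8FD/(πd³) = 1.1245·170.68 = 191.93 MPa
τ_max ≤ 223 MPa → acceptable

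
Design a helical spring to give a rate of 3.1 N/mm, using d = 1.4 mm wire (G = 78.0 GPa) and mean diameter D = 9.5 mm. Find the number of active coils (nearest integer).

14

N_a = Gd⁴/(8D³k) = (78.0×10³ × 1.4⁴)/(8 × 9.5³ × 3.1)
    = 299645 / 21262.9 = 14.09 → 14 coils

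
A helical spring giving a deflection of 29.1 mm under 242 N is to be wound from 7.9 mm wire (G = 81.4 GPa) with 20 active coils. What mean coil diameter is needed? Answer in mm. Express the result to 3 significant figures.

Required rate k = F/δ = 242/29.1 = 8.3162 N/mm
D = (Gd⁴/(8N_a·k))^(1/3) = (81.4×10³·7.9⁴/(8·20·8.3162))^(1/3)
  = (238282)^(1/3) = 61.9960 mm

62.0 mm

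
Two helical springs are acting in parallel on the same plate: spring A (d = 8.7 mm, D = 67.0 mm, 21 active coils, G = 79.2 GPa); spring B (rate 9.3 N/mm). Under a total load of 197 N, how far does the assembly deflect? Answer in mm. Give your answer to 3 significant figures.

k_A = Gd⁴/(8D³N_a) = (79.2×10³)(8.7⁴)/(8·67.0³·21) = 8.9798 N/mm
Parallel: k_eq = 8.9798 + 9.3 = 18.28 N/mm
δ = F/k_eq = 197/18.28 = 10.777 mm

10.8 mm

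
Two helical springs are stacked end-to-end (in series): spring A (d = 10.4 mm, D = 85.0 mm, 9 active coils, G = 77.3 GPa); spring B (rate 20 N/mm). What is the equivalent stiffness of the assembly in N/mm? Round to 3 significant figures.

10.1 N/mm

k_A = Gd⁴/(8D³N_a) = (77.3×10³)(10.4⁴)/(8·85.0³·9) = 20.451 N/mm
Series: 1/k_eq = 1/20.451 + 1/20 = 0.098896; k_eq = 10.112 N/mm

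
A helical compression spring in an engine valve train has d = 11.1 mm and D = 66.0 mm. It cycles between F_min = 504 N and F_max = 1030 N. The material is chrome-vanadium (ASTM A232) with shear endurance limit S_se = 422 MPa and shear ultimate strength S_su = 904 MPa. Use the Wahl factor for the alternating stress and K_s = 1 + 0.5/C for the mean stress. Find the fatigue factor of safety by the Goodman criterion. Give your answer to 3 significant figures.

4.78

C = D/d = 66.0/11.1 = 5.9459; K_W = (4C−1)/(4C−4)+0.615/C = 1.2551; K_s = 1+0.5/C = 1.0841
F_a = (F_max−F_min)/2 = 263 N; F_m = (F_max+F_min)/2 = 767 N
τ_a = K_W·8F_aD/(πd³) = 1.2551 × 32.32 = 40.564 MPa
τ_m = K_s·8F_mD/(πd³) = 1.0841 × 94.256 = 102.18 MPa
Goodman: 1/n_f = τ_a/S_se + τ_m/S_su = 40.564/422 + 102.18/904 = 0.09612 + 0.11303 = 0.20916
n_f = 1/0.20916 = 4.781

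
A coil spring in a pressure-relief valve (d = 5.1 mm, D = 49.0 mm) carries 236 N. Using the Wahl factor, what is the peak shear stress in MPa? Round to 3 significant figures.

256 MPa

Spring index C = D/d = 49.0/5.1 = 9.6078
K_W = (4C−1)/(4C−4) + 0.615/C = 37.431/34.431 + 0.0640 = 1.1511
τ₀ = 8FD/(πd³) = 8·236·49.0/(π·5.1³) = 92512/416.74 = 221.99 MPa
τ_max = K·τ₀ = 1.1511 × 221.99 = 255.54 MPa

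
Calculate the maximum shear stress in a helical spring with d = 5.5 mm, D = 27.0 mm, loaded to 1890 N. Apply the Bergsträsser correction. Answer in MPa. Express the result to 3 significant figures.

Spring index C = D/d = 27.0/5.5 = 4.9091
K_B = (4C+2)/(4C−3) = 21.636/16.636 = 1.3005
τ₀ = 8FD/(πd³) = 8·1890·27.0/(π·5.5³) = 408240/522.68 = 781.05 MPa
τ_max = K·τ₀ = 1.3005 × 781.05 = 1015.8 MPa

1020 MPa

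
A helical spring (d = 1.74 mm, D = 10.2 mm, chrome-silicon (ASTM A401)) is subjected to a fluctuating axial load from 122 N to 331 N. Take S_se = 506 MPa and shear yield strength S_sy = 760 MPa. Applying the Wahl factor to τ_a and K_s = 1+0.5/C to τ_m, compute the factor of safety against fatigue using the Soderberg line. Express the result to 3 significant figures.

C = D/d = 10.2/1.74 = 5.8621; K_W = (4C−1)/(4C−4)+0.615/C = 1.2592; K_s = 1+0.5/C = 1.0853
F_a = (F_max−F_min)/2 = 104.5 N; F_m = (F_max+F_min)/2 = 226.5 N
τ_a = K_W·8F_aD/(πd³) = 1.2592 × 515.24 = 648.77 MPa
τ_m = K_s·8F_mD/(πd³) = 1.0853 × 1116.8 = 1212 MPa
Soderberg: 1/n_f = τ_a/S_se + τ_m/S_sy = 648.77/506 + 1212/760 = 1.28216 + 1.59476 = 2.8769
n_f = 1/2.8769 = 0.3476

0.348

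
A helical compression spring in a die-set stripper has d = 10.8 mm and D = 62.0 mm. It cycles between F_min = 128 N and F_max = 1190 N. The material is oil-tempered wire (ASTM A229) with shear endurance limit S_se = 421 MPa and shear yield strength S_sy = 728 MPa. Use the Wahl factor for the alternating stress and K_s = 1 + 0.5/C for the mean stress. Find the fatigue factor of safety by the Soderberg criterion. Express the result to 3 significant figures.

3.09

C = D/d = 62.0/10.8 = 5.7407; K_W = (4C−1)/(4C−4)+0.615/C = 1.2653; K_s = 1+0.5/C = 1.0871
F_a = (F_max−F_min)/2 = 531 N; F_m = (F_max+F_min)/2 = 659 N
τ_a = K_W·8F_aD/(πd³) = 1.2653 × 66.551 = 84.209 MPa
τ_m = K_s·8F_mD/(πd³) = 1.0871 × 82.594 = 89.787 MPa
Soderberg: 1/n_f = τ_a/S_se + τ_m/S_sy = 84.209/421 + 89.787/728 = 0.20002 + 0.12333 = 0.32336
n_f = 1/0.32336 = 3.093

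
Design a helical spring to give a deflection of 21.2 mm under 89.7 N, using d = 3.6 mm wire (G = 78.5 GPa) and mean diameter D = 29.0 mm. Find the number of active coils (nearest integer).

Required rate k = F/δ = 89.7/21.2 = 4.2311 N/mm
N_a = Gd⁴/(8D³k) = (78.5×10³ × 3.6⁴)/(8 × 29.0³ × 4.2311)
    = 1.3185e+07 / 825545 = 15.97 → 16 coils

16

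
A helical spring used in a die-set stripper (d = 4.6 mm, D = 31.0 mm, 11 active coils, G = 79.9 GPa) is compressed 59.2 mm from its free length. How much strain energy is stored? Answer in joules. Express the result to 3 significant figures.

k = Gd⁴/(8D³N_a) = (79.9×10³)(4.6⁴)/(8·31.0³·11) = 13.646 N/mm
U = ½kδ² = 0.5 × 13.646 × 59.2² = 23912 N·mm = 23.912 J

23.9 J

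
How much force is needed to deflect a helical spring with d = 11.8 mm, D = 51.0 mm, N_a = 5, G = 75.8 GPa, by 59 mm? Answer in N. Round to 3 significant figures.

16300 N

k = Gd⁴/(8D³N_a) = (75.8×10³)(11.8⁴)/(8·51.0³·5) = 276.97 N/mm
F = k·δ = 276.97 × 59 = 16341 N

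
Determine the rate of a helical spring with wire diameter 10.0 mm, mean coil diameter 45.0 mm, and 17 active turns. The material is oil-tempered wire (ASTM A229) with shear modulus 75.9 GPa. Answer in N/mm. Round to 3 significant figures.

61.2 N/mm

k = Gd⁴/(8D³N_a) = (75.9×10³ × 10.0⁴) / (8 × 45.0³ × 17)
  = 7.59e+08 / 1.2393e+07 = 61.244 N/mm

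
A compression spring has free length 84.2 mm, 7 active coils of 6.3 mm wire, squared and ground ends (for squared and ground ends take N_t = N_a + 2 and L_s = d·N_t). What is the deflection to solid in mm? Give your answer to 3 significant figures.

N_t = 9; L_s = 6.3·9 = 56.7 mm
δ_solid = L₀ − L_s = 84.2 − 56.7 = 27.5 mm

27.5 mm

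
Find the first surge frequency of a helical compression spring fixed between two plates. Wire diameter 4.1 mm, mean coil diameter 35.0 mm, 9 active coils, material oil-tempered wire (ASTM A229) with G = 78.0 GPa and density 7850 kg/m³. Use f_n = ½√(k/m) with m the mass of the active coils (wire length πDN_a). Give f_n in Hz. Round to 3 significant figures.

k = Gd⁴/(8D³N_a) = (78.0×10³)(4.1⁴)/(8·35.0³·9) = 7.1399 N/mm = 7139.9 N/m
Wire length L = πDN_a = π·35.0·9 = 989.6 mm
m = ρ·(πd²/4)·L = 7850 × 13.203×10⁻⁶ m² × 0.9896 m = 0.10256 kg
f_n = ½√(k/m) = 0.5·√(7139.9/0.10256) = 0.5·√(69615) = 131.92 Hz

132 Hz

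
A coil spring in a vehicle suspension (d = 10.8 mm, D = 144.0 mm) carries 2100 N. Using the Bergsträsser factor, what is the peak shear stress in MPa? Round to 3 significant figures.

Spring index C = D/d = 144.0/10.8 = 13.3333
K_B = (4C+2)/(4C−3) = 55.333/50.333 = 1.0993
τ₀ = 8FD/(πd³) = 8·2100·144.0/(π·10.8³) = 2.4192e+06/3957.5 = 611.29 MPa
τ_max = K·τ₀ = 1.0993 × 611.29 = 672.02 MPa

672 MPa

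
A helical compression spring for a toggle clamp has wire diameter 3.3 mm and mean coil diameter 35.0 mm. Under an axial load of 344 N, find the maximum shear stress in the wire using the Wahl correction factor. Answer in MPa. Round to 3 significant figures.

969 MPa

Spring index C = D/d = 35.0/3.3 = 10.6061
K_W = (4C−1)/(4C−4) + 0.615/C = 41.424/38.424 + 0.0580 = 1.1361
τ₀ = 8FD/(πd³) = 8·344·35.0/(π·3.3³) = 96320/112.9 = 853.15 MPa
τ_max = K·τ₀ = 1.1361 × 853.15 = 969.23 MPa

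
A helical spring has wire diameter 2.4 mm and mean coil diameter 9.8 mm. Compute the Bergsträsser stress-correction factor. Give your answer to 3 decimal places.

C = D/d = 9.8/2.4 = 4.0833
K_B = (4C+2)/(4C−3) = 18.333/13.333 = 1.3750

1.375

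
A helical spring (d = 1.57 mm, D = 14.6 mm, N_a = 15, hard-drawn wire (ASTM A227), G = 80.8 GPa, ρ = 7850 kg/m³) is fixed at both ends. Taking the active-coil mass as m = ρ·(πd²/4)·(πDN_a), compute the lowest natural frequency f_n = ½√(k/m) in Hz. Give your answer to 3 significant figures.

177 Hz

k = Gd⁴/(8D³N_a) = (80.8×10³)(1.57⁴)/(8·14.6³·15) = 1.3145 N/mm = 1314.5 N/m
Wire length L = πDN_a = π·14.6·15 = 688.01 mm
m = ρ·(πd²/4)·L = 7850 × 1.9359×10⁻⁶ m² × 0.68801 m = 0.010456 kg
f_n = ½√(k/m) = 0.5·√(1314.5/0.010456) = 0.5·√(1.2572e+05) = 177.29 Hz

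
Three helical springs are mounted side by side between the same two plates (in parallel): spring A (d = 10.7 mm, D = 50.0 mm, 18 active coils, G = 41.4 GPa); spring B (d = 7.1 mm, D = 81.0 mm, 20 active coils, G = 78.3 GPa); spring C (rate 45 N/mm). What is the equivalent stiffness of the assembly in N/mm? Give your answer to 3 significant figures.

77.5 N/mm

k_A = Gd⁴/(8D³N_a) = (41.4×10³)(10.7⁴)/(8·50.0³·18) = 30.148 N/mm
k_B = Gd⁴/(8D³N_a) = (78.3×10³)(7.1⁴)/(8·81.0³·20) = 2.34 N/mm
Parallel: k_eq = 30.148 + 2.34 + 45 = 77.488 N/mm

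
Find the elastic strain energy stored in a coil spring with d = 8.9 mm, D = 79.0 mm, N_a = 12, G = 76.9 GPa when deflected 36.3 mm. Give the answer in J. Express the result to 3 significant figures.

k = Gd⁴/(8D³N_a) = (76.9×10³)(8.9⁴)/(8·79.0³·12) = 10.194 N/mm
U = ½kδ² = 0.5 × 10.194 × 36.3² = 6716.1 N·mm = 6.7161 J

6.72 J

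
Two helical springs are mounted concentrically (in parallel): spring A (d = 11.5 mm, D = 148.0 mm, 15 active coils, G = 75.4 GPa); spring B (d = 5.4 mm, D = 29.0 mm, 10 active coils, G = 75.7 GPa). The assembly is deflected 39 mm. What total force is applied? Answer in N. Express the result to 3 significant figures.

1420 N

k_A = Gd⁴/(8D³N_a) = (75.4×10³)(11.5⁴)/(8·148.0³·15) = 3.39 N/mm
k_B = Gd⁴/(8D³N_a) = (75.7×10³)(5.4⁴)/(8·29.0³·10) = 32.99 N/mm
Parallel: k_eq = 3.39 + 32.99 = 36.38 N/mm
F = k_eq·δ = 36.38·39 = 1418.8 N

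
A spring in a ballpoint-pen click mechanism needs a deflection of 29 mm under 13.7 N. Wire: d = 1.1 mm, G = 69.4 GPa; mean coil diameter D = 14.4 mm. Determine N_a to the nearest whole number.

Required rate k = F/δ = 13.7/29 = 0.47241 N/mm
N_a = Gd⁴/(8D³k) = (69.4×10³ × 1.1⁴)/(8 × 14.4³ × 0.47241)
    = 101609 / 11285 = 9.004 → 9 coils

9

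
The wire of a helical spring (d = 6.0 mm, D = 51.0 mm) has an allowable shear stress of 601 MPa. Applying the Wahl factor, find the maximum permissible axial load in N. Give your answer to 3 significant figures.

853 N

C = D/d = 51.0/6.0 = 8.5000
K_W = (4C−1)/(4C−4) + 0.615/C = 33.000/30.000 + 0.0724 = 1.1724
τ_max = K·8FD/(πd³) → F_max = τ_allow·πd³/(8DK)
F_max = 601·π·6.0³/(8·51.0·1.1724) = 4.0783e+05/478.32 = 852.63 N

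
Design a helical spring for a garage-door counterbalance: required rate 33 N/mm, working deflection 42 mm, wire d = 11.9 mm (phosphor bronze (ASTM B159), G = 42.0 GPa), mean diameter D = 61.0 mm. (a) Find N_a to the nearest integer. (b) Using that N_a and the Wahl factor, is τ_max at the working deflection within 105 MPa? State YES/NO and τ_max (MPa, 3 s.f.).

N_a = Gd⁴/(8D³k) = (42.0×10³)(11.9⁴)/(8·61.0³·33) = 14.06 → N_a = 14
Actual rate k = Gd⁴/(8D³·14) = 33.131 N/mm
Working load F = kδ = 33.131·42 = 1391.5 N
C = 61.0/11.9 = 5.1261; K_W = (4C−1)/(4C−4)+0.615/C = 1.3017
τ_max = K_W·8FD/(πd³) = 1.3017·128.26 = 166.97 MPa
τ_max > 105 MPa → exceeds allowable

(a) 14 coils; (b) NO, τ_max = 167 MPa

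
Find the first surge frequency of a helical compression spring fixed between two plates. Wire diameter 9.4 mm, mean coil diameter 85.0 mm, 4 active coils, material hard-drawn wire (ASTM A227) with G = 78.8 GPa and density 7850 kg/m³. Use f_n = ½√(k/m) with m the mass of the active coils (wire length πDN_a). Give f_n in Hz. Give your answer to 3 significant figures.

116 Hz

k = Gd⁴/(8D³N_a) = (78.8×10³)(9.4⁴)/(8·85.0³·4) = 31.306 N/mm = 31306 N/m
Wire length L = πDN_a = π·85.0·4 = 1068.1 mm
m = ρ·(πd²/4)·L = 7850 × 69.398×10⁻⁶ m² × 1.0681 m = 0.58189 kg
f_n = ½√(k/m) = 0.5·√(31306/0.58189) = 0.5·√(53801) = 115.97 Hz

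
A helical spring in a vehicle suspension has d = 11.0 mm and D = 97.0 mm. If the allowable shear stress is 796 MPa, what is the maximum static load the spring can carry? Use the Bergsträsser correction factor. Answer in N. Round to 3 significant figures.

3710 N

C = D/d = 97.0/11.0 = 8.8182
K_B = (4C+2)/(4C−3) = 37.273/32.273 = 1.1549
τ_max = K·8FD/(πd³) → F_max = τ_allow·πd³/(8DK)
F_max = 796·π·11.0³/(8·97.0·1.1549) = 3.3284e+06/896.23 = 3713.8 N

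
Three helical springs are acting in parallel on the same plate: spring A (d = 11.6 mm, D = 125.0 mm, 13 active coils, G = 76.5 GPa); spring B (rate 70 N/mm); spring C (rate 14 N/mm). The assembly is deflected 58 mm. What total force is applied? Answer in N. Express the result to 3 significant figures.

5270 N

k_A = Gd⁴/(8D³N_a) = (76.5×10³)(11.6⁴)/(8·125.0³·13) = 6.8191 N/mm
Parallel: k_eq = 6.8191 + 70 + 14 = 90.819 N/mm
F = k_eq·δ = 90.819·58 = 5267.5 N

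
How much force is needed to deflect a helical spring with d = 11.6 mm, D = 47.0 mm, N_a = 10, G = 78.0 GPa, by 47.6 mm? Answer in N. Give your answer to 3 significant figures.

8090 N

k = Gd⁴/(8D³N_a) = (78.0×10³)(11.6⁴)/(8·47.0³·10) = 170.04 N/mm
F = k·δ = 170.04 × 47.6 = 8093.8 N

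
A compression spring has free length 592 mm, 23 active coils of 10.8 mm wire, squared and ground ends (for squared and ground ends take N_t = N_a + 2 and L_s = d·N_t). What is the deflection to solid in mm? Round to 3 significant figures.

322 mm

N_t = 25; L_s = 10.8·25 = 270 mm
δ_solid = L₀ − L_s = 592 − 270 = 322 mm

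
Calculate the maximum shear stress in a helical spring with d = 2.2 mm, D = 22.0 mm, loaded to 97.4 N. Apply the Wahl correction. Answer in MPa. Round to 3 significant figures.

587 MPa

Spring index C = D/d = 22.0/2.2 = 10.0000
K_W = (4C−1)/(4C−4) + 0.615/C = 39.000/36.000 + 0.0615 = 1.1448
τ₀ = 8FD/(πd³) = 8·97.4·22.0/(π·2.2³) = 17142.4/33.452 = 512.45 MPa
τ_max = K·τ₀ = 1.1448 × 512.45 = 586.67 MPa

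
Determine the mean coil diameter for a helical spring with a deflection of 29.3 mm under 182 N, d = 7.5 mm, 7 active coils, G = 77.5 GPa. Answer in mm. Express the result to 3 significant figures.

89.0 mm

Required rate k = F/δ = 182/29.3 = 6.2116 N/mm
D = (Gd⁴/(8N_a·k))^(1/3) = (77.5×10³·7.5⁴/(8·7·6.2116))^(1/3)
  = (704945)^(1/3) = 88.9990 mm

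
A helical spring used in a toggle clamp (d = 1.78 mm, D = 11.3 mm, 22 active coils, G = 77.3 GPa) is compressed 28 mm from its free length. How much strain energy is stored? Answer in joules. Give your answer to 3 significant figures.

k = Gd⁴/(8D³N_a) = (77.3×10³)(1.78⁴)/(8·11.3³·22) = 3.0557 N/mm
U = ½kδ² = 0.5 × 3.0557 × 28² = 1197.8 N·mm = 1.1978 J

1.20 J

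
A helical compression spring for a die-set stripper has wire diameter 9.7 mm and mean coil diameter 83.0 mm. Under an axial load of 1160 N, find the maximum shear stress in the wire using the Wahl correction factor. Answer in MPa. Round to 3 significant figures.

315 MPa

Spring index C = D/d = 83.0/9.7 = 8.5567
K_W = (4C−1)/(4C−4) + 0.615/C = 33.227/30.227 + 0.0719 = 1.1711
τ₀ = 8FD/(πd³) = 8·1160·83.0/(π·9.7³) = 770240/2867.2 = 268.63 MPa
τ_max = K·τ₀ = 1.1711 × 268.63 = 314.6 MPa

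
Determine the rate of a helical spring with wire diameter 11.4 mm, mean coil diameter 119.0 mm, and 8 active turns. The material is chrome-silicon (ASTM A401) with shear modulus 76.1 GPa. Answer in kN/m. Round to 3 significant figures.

11.9 kN/m

k = Gd⁴/(8D³N_a) = (76.1×10³ × 11.4⁴) / (8 × 119.0³ × 8)
  = 1.2853e+09 / 1.0785e+08 = 11.917 N/mm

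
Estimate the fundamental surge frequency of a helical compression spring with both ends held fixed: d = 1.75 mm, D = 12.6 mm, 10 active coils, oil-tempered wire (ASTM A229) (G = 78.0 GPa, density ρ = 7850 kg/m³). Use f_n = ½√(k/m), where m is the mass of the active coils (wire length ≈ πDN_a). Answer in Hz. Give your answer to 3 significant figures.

391 Hz

k = Gd⁴/(8D³N_a) = (78.0×10³)(1.75⁴)/(8·12.6³·10) = 4.5714 N/mm = 4571.4 N/m
Wire length L = πDN_a = π·12.6·10 = 395.84 mm
m = ρ·(πd²/4)·L = 7850 × 2.4053×10⁻⁶ m² × 0.39584 m = 0.0074741 kg
f_n = ½√(k/m) = 0.5·√(4571.4/0.0074741) = 0.5·√(6.1163e+05) = 391.03 Hz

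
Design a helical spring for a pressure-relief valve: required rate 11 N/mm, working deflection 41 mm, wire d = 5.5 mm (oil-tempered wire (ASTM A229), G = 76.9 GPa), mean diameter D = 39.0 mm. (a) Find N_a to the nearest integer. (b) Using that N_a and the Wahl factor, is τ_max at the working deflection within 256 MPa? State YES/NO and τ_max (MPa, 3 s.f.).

N_a = Gd⁴/(8D³k) = (76.9×10³)(5.5⁴)/(8·39.0³·11) = 13.48 → N_a = 13
Actual rate k = Gd⁴/(8D³·13) = 11.406 N/mm
Working load F = kδ = 11.406·41 = 467.66 N
C = 39.0/5.5 = 7.0909; K_W = (4C−1)/(4C−4)+0.615/C = 1.2099
τ_max = K_W·8FD/(πd³) = 1.2099·279.16 = 337.74 MPa
τ_max > 256 MPa → exceeds allowable

(a) 13 coils; (b) NO, τ_max = 338 MPa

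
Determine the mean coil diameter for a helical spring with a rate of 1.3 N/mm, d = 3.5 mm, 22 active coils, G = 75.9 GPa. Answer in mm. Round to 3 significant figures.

D = (Gd⁴/(8N_a·k))^(1/3) = (75.9×10³·3.5⁴/(8·22·1.3))^(1/3)
  = (49780.3)^(1/3) = 36.7863 mm

36.8 mm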